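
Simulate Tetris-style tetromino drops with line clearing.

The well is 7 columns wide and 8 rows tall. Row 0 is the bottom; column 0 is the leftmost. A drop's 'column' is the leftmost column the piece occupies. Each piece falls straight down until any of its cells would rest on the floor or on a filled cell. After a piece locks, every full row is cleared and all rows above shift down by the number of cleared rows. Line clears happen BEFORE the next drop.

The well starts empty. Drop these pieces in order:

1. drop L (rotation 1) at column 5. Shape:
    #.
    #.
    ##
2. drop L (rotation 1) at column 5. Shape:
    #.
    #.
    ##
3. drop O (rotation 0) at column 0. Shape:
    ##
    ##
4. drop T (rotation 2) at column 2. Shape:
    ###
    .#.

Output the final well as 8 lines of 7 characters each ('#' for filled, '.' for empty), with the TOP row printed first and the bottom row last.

Answer: .......
.......
.....#.
.....#.
.....##
.....#.
######.
##.#.##

Derivation:
Drop 1: L rot1 at col 5 lands with bottom-row=0; cleared 0 line(s) (total 0); column heights now [0 0 0 0 0 3 1], max=3
Drop 2: L rot1 at col 5 lands with bottom-row=3; cleared 0 line(s) (total 0); column heights now [0 0 0 0 0 6 4], max=6
Drop 3: O rot0 at col 0 lands with bottom-row=0; cleared 0 line(s) (total 0); column heights now [2 2 0 0 0 6 4], max=6
Drop 4: T rot2 at col 2 lands with bottom-row=0; cleared 0 line(s) (total 0); column heights now [2 2 2 2 2 6 4], max=6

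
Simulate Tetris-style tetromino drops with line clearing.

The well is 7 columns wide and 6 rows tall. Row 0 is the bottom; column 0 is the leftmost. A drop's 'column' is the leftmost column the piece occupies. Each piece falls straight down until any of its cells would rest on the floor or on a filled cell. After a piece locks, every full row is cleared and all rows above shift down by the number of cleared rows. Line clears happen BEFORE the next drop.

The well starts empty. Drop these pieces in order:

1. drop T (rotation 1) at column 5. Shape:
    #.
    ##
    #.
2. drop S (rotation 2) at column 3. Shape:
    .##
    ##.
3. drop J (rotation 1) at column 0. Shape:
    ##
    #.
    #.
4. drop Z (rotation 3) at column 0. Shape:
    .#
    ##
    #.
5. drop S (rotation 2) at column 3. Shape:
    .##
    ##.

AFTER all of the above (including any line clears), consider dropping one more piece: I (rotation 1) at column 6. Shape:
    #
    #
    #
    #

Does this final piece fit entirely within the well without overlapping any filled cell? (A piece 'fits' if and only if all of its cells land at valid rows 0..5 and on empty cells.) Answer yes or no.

Drop 1: T rot1 at col 5 lands with bottom-row=0; cleared 0 line(s) (total 0); column heights now [0 0 0 0 0 3 2], max=3
Drop 2: S rot2 at col 3 lands with bottom-row=2; cleared 0 line(s) (total 0); column heights now [0 0 0 3 4 4 2], max=4
Drop 3: J rot1 at col 0 lands with bottom-row=0; cleared 0 line(s) (total 0); column heights now [3 3 0 3 4 4 2], max=4
Drop 4: Z rot3 at col 0 lands with bottom-row=3; cleared 0 line(s) (total 0); column heights now [5 6 0 3 4 4 2], max=6
Drop 5: S rot2 at col 3 lands with bottom-row=4; cleared 0 line(s) (total 0); column heights now [5 6 0 5 6 6 2], max=6
Test piece I rot1 at col 6 (width 1): heights before test = [5 6 0 5 6 6 2]; fits = True

Answer: yes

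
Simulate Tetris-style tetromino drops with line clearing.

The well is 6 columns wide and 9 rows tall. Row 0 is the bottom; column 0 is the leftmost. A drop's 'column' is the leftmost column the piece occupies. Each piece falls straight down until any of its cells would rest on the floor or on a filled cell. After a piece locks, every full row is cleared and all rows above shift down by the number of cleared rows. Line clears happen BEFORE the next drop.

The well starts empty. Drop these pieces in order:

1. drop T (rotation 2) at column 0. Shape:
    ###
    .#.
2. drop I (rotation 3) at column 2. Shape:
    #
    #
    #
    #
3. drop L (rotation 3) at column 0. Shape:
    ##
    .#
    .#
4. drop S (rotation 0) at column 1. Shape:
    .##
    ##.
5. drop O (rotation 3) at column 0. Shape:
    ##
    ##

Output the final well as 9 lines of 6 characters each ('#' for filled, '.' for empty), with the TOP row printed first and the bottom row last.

Answer: ##....
####..
.##...
..#...
###...
.##...
.##...
###...
.#....

Derivation:
Drop 1: T rot2 at col 0 lands with bottom-row=0; cleared 0 line(s) (total 0); column heights now [2 2 2 0 0 0], max=2
Drop 2: I rot3 at col 2 lands with bottom-row=2; cleared 0 line(s) (total 0); column heights now [2 2 6 0 0 0], max=6
Drop 3: L rot3 at col 0 lands with bottom-row=2; cleared 0 line(s) (total 0); column heights now [5 5 6 0 0 0], max=6
Drop 4: S rot0 at col 1 lands with bottom-row=6; cleared 0 line(s) (total 0); column heights now [5 7 8 8 0 0], max=8
Drop 5: O rot3 at col 0 lands with bottom-row=7; cleared 0 line(s) (total 0); column heights now [9 9 8 8 0 0], max=9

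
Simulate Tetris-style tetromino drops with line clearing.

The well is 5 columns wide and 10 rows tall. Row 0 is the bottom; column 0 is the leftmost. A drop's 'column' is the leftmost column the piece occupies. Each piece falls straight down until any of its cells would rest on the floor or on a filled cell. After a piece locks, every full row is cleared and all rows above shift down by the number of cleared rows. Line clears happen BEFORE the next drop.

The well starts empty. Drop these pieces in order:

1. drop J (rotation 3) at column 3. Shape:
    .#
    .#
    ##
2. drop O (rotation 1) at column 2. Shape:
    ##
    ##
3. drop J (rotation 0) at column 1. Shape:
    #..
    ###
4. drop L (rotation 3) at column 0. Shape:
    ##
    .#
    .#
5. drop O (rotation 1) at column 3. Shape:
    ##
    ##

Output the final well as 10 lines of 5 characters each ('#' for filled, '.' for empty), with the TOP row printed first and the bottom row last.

Drop 1: J rot3 at col 3 lands with bottom-row=0; cleared 0 line(s) (total 0); column heights now [0 0 0 1 3], max=3
Drop 2: O rot1 at col 2 lands with bottom-row=1; cleared 0 line(s) (total 0); column heights now [0 0 3 3 3], max=3
Drop 3: J rot0 at col 1 lands with bottom-row=3; cleared 0 line(s) (total 0); column heights now [0 5 4 4 3], max=5
Drop 4: L rot3 at col 0 lands with bottom-row=5; cleared 0 line(s) (total 0); column heights now [8 8 4 4 3], max=8
Drop 5: O rot1 at col 3 lands with bottom-row=4; cleared 0 line(s) (total 0); column heights now [8 8 4 6 6], max=8

Answer: .....
.....
##...
.#...
.#.##
.#.##
.###.
..###
..###
...##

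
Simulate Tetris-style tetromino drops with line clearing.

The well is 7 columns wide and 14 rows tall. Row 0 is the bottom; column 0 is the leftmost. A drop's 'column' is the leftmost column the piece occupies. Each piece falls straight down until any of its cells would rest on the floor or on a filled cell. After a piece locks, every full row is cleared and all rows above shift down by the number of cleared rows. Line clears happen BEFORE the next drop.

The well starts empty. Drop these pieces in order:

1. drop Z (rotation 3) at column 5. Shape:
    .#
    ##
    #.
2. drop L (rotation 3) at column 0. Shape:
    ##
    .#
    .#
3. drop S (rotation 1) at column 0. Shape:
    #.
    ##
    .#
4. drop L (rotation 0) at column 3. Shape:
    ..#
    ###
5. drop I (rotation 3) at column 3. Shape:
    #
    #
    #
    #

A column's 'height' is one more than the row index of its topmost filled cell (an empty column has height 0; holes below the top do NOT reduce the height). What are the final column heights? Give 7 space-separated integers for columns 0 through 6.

Drop 1: Z rot3 at col 5 lands with bottom-row=0; cleared 0 line(s) (total 0); column heights now [0 0 0 0 0 2 3], max=3
Drop 2: L rot3 at col 0 lands with bottom-row=0; cleared 0 line(s) (total 0); column heights now [3 3 0 0 0 2 3], max=3
Drop 3: S rot1 at col 0 lands with bottom-row=3; cleared 0 line(s) (total 0); column heights now [6 5 0 0 0 2 3], max=6
Drop 4: L rot0 at col 3 lands with bottom-row=2; cleared 0 line(s) (total 0); column heights now [6 5 0 3 3 4 3], max=6
Drop 5: I rot3 at col 3 lands with bottom-row=3; cleared 0 line(s) (total 0); column heights now [6 5 0 7 3 4 3], max=7

Answer: 6 5 0 7 3 4 3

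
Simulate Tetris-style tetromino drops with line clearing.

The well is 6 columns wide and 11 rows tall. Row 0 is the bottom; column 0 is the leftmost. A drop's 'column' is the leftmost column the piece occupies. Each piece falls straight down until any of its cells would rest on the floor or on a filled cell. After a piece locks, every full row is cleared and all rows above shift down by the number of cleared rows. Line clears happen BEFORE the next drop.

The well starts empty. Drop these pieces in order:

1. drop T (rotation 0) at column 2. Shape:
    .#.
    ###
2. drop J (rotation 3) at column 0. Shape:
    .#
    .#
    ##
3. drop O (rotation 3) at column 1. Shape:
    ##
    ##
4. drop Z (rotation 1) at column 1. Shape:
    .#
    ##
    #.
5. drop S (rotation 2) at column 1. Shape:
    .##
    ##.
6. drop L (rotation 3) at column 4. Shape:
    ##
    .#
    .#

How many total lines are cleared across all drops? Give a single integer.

Drop 1: T rot0 at col 2 lands with bottom-row=0; cleared 0 line(s) (total 0); column heights now [0 0 1 2 1 0], max=2
Drop 2: J rot3 at col 0 lands with bottom-row=0; cleared 0 line(s) (total 0); column heights now [1 3 1 2 1 0], max=3
Drop 3: O rot3 at col 1 lands with bottom-row=3; cleared 0 line(s) (total 0); column heights now [1 5 5 2 1 0], max=5
Drop 4: Z rot1 at col 1 lands with bottom-row=5; cleared 0 line(s) (total 0); column heights now [1 7 8 2 1 0], max=8
Drop 5: S rot2 at col 1 lands with bottom-row=8; cleared 0 line(s) (total 0); column heights now [1 9 10 10 1 0], max=10
Drop 6: L rot3 at col 4 lands with bottom-row=0; cleared 1 line(s) (total 1); column heights now [0 8 9 9 2 2], max=9

Answer: 1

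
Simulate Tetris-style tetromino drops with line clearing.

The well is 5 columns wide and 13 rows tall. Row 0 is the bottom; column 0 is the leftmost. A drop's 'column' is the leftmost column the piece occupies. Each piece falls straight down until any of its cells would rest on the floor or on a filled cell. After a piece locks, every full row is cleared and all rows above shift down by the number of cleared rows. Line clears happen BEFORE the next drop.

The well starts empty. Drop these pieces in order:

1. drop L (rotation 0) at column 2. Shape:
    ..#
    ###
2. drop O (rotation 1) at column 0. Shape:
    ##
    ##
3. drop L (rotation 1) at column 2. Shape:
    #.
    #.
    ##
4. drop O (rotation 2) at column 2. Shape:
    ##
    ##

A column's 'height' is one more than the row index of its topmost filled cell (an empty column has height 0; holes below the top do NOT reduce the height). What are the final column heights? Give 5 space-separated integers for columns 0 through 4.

Answer: 0 0 4 4 0

Derivation:
Drop 1: L rot0 at col 2 lands with bottom-row=0; cleared 0 line(s) (total 0); column heights now [0 0 1 1 2], max=2
Drop 2: O rot1 at col 0 lands with bottom-row=0; cleared 1 line(s) (total 1); column heights now [1 1 0 0 1], max=1
Drop 3: L rot1 at col 2 lands with bottom-row=0; cleared 1 line(s) (total 2); column heights now [0 0 2 0 0], max=2
Drop 4: O rot2 at col 2 lands with bottom-row=2; cleared 0 line(s) (total 2); column heights now [0 0 4 4 0], max=4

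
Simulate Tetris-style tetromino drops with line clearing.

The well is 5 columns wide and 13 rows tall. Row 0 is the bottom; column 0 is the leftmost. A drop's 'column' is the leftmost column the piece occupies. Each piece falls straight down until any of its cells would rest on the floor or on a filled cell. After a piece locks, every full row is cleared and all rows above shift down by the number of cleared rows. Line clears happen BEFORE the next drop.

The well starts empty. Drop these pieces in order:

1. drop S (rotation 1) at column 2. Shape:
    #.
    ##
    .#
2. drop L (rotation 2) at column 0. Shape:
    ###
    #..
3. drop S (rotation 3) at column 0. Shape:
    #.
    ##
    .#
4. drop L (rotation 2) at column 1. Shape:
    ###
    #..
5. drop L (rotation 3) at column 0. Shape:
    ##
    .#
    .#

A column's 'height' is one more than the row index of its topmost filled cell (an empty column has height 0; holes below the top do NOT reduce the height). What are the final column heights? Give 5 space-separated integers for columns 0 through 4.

Drop 1: S rot1 at col 2 lands with bottom-row=0; cleared 0 line(s) (total 0); column heights now [0 0 3 2 0], max=3
Drop 2: L rot2 at col 0 lands with bottom-row=2; cleared 0 line(s) (total 0); column heights now [4 4 4 2 0], max=4
Drop 3: S rot3 at col 0 lands with bottom-row=4; cleared 0 line(s) (total 0); column heights now [7 6 4 2 0], max=7
Drop 4: L rot2 at col 1 lands with bottom-row=6; cleared 0 line(s) (total 0); column heights now [7 8 8 8 0], max=8
Drop 5: L rot3 at col 0 lands with bottom-row=8; cleared 0 line(s) (total 0); column heights now [11 11 8 8 0], max=11

Answer: 11 11 8 8 0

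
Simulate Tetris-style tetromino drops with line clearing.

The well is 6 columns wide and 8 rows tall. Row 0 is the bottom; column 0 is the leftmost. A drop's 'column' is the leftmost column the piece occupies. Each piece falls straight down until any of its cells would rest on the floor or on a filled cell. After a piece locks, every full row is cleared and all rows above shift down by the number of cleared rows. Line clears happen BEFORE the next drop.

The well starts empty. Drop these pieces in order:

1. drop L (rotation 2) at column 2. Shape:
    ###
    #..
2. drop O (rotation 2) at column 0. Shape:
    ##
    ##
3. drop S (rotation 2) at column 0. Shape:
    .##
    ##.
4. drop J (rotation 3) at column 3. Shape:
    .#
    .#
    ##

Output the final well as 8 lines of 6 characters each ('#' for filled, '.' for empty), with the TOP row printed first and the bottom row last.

Drop 1: L rot2 at col 2 lands with bottom-row=0; cleared 0 line(s) (total 0); column heights now [0 0 2 2 2 0], max=2
Drop 2: O rot2 at col 0 lands with bottom-row=0; cleared 0 line(s) (total 0); column heights now [2 2 2 2 2 0], max=2
Drop 3: S rot2 at col 0 lands with bottom-row=2; cleared 0 line(s) (total 0); column heights now [3 4 4 2 2 0], max=4
Drop 4: J rot3 at col 3 lands with bottom-row=2; cleared 0 line(s) (total 0); column heights now [3 4 4 3 5 0], max=5

Answer: ......
......
......
....#.
.##.#.
##.##.
#####.
###...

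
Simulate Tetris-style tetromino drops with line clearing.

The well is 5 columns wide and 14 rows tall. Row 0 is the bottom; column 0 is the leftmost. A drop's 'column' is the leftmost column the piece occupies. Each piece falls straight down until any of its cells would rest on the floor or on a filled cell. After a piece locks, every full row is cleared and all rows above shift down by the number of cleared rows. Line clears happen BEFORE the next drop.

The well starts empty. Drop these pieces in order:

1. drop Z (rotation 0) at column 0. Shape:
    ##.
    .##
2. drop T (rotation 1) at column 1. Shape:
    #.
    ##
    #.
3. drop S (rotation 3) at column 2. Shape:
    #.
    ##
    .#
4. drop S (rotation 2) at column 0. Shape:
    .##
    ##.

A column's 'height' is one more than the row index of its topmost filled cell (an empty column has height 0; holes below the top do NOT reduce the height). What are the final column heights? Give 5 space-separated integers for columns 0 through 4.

Drop 1: Z rot0 at col 0 lands with bottom-row=0; cleared 0 line(s) (total 0); column heights now [2 2 1 0 0], max=2
Drop 2: T rot1 at col 1 lands with bottom-row=2; cleared 0 line(s) (total 0); column heights now [2 5 4 0 0], max=5
Drop 3: S rot3 at col 2 lands with bottom-row=3; cleared 0 line(s) (total 0); column heights now [2 5 6 5 0], max=6
Drop 4: S rot2 at col 0 lands with bottom-row=5; cleared 0 line(s) (total 0); column heights now [6 7 7 5 0], max=7

Answer: 6 7 7 5 0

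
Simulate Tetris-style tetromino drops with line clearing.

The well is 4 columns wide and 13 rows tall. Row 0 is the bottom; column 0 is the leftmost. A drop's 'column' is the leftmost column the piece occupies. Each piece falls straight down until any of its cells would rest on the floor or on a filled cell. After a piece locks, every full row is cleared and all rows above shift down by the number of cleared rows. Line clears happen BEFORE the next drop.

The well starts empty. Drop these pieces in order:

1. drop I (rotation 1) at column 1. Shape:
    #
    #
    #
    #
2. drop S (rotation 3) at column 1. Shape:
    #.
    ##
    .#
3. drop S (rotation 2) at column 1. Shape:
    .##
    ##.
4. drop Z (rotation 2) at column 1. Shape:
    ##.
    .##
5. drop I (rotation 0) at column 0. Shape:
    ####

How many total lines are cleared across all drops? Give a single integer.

Drop 1: I rot1 at col 1 lands with bottom-row=0; cleared 0 line(s) (total 0); column heights now [0 4 0 0], max=4
Drop 2: S rot3 at col 1 lands with bottom-row=3; cleared 0 line(s) (total 0); column heights now [0 6 5 0], max=6
Drop 3: S rot2 at col 1 lands with bottom-row=6; cleared 0 line(s) (total 0); column heights now [0 7 8 8], max=8
Drop 4: Z rot2 at col 1 lands with bottom-row=8; cleared 0 line(s) (total 0); column heights now [0 10 10 9], max=10
Drop 5: I rot0 at col 0 lands with bottom-row=10; cleared 1 line(s) (total 1); column heights now [0 10 10 9], max=10

Answer: 1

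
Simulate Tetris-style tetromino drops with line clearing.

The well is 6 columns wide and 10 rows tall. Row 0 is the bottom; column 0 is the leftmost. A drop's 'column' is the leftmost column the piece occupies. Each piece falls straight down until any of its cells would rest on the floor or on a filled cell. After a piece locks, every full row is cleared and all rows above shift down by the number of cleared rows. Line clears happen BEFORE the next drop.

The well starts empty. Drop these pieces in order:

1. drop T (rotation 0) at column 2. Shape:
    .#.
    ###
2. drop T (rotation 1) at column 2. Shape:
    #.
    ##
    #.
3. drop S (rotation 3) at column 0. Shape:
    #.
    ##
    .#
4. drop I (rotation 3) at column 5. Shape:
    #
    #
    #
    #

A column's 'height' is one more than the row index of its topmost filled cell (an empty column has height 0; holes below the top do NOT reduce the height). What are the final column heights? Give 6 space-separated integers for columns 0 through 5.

Answer: 3 2 4 3 1 4

Derivation:
Drop 1: T rot0 at col 2 lands with bottom-row=0; cleared 0 line(s) (total 0); column heights now [0 0 1 2 1 0], max=2
Drop 2: T rot1 at col 2 lands with bottom-row=1; cleared 0 line(s) (total 0); column heights now [0 0 4 3 1 0], max=4
Drop 3: S rot3 at col 0 lands with bottom-row=0; cleared 0 line(s) (total 0); column heights now [3 2 4 3 1 0], max=4
Drop 4: I rot3 at col 5 lands with bottom-row=0; cleared 0 line(s) (total 0); column heights now [3 2 4 3 1 4], max=4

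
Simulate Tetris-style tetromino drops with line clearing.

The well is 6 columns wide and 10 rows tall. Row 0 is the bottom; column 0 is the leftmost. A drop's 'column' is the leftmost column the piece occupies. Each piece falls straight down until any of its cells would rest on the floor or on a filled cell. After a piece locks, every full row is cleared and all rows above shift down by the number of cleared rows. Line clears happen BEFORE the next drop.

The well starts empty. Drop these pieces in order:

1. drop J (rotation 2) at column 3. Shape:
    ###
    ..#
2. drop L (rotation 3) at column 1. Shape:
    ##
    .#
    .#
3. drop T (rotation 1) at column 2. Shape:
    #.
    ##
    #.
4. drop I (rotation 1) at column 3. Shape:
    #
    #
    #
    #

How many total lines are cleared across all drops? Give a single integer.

Drop 1: J rot2 at col 3 lands with bottom-row=0; cleared 0 line(s) (total 0); column heights now [0 0 0 2 2 2], max=2
Drop 2: L rot3 at col 1 lands with bottom-row=0; cleared 0 line(s) (total 0); column heights now [0 3 3 2 2 2], max=3
Drop 3: T rot1 at col 2 lands with bottom-row=3; cleared 0 line(s) (total 0); column heights now [0 3 6 5 2 2], max=6
Drop 4: I rot1 at col 3 lands with bottom-row=5; cleared 0 line(s) (total 0); column heights now [0 3 6 9 2 2], max=9

Answer: 0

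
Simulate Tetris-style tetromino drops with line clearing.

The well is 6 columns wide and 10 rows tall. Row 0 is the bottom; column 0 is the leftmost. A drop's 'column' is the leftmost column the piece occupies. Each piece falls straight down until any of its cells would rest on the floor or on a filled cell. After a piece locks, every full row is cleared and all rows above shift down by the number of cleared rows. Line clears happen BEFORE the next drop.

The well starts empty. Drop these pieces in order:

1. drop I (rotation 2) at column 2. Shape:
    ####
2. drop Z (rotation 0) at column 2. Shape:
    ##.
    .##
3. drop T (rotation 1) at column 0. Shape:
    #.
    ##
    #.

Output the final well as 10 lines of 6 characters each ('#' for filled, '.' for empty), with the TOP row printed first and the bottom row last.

Drop 1: I rot2 at col 2 lands with bottom-row=0; cleared 0 line(s) (total 0); column heights now [0 0 1 1 1 1], max=1
Drop 2: Z rot0 at col 2 lands with bottom-row=1; cleared 0 line(s) (total 0); column heights now [0 0 3 3 2 1], max=3
Drop 3: T rot1 at col 0 lands with bottom-row=0; cleared 0 line(s) (total 0); column heights now [3 2 3 3 2 1], max=3

Answer: ......
......
......
......
......
......
......
#.##..
##.##.
#.####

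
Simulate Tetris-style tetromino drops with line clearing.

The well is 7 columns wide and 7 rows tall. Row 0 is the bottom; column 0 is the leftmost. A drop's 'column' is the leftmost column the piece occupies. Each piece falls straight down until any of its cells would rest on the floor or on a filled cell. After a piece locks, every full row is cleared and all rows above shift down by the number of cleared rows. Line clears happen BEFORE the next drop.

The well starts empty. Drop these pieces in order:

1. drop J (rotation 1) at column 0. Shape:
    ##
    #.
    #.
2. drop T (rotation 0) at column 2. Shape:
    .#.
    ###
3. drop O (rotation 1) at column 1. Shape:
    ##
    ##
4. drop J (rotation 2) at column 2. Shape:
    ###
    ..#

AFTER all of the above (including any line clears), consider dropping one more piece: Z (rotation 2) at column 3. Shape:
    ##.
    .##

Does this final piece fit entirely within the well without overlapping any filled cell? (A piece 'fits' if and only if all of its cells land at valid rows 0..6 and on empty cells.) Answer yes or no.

Answer: no

Derivation:
Drop 1: J rot1 at col 0 lands with bottom-row=0; cleared 0 line(s) (total 0); column heights now [3 3 0 0 0 0 0], max=3
Drop 2: T rot0 at col 2 lands with bottom-row=0; cleared 0 line(s) (total 0); column heights now [3 3 1 2 1 0 0], max=3
Drop 3: O rot1 at col 1 lands with bottom-row=3; cleared 0 line(s) (total 0); column heights now [3 5 5 2 1 0 0], max=5
Drop 4: J rot2 at col 2 lands with bottom-row=4; cleared 0 line(s) (total 0); column heights now [3 5 6 6 6 0 0], max=6
Test piece Z rot2 at col 3 (width 3): heights before test = [3 5 6 6 6 0 0]; fits = False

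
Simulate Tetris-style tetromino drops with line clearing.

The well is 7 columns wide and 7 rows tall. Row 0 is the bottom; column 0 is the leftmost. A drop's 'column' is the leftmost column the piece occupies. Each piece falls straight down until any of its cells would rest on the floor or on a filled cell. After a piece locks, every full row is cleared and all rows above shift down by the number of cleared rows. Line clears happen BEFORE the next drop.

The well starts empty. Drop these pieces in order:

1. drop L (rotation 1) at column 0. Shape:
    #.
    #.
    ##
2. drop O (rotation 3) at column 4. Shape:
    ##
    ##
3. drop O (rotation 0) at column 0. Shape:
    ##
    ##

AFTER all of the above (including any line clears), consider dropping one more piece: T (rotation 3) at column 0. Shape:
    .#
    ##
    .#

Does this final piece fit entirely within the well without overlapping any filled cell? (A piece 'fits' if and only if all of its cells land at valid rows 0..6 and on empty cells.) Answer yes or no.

Drop 1: L rot1 at col 0 lands with bottom-row=0; cleared 0 line(s) (total 0); column heights now [3 1 0 0 0 0 0], max=3
Drop 2: O rot3 at col 4 lands with bottom-row=0; cleared 0 line(s) (total 0); column heights now [3 1 0 0 2 2 0], max=3
Drop 3: O rot0 at col 0 lands with bottom-row=3; cleared 0 line(s) (total 0); column heights now [5 5 0 0 2 2 0], max=5
Test piece T rot3 at col 0 (width 2): heights before test = [5 5 0 0 2 2 0]; fits = False

Answer: no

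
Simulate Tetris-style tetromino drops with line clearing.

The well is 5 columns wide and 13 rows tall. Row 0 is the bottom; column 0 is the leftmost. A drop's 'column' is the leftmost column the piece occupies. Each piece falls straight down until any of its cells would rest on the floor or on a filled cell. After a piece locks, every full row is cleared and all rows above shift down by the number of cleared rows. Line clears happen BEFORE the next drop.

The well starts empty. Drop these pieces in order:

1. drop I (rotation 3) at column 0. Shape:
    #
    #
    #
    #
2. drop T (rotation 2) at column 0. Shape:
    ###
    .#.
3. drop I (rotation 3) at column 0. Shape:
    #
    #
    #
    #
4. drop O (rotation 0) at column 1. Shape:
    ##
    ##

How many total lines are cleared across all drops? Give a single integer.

Drop 1: I rot3 at col 0 lands with bottom-row=0; cleared 0 line(s) (total 0); column heights now [4 0 0 0 0], max=4
Drop 2: T rot2 at col 0 lands with bottom-row=3; cleared 0 line(s) (total 0); column heights now [5 5 5 0 0], max=5
Drop 3: I rot3 at col 0 lands with bottom-row=5; cleared 0 line(s) (total 0); column heights now [9 5 5 0 0], max=9
Drop 4: O rot0 at col 1 lands with bottom-row=5; cleared 0 line(s) (total 0); column heights now [9 7 7 0 0], max=9

Answer: 0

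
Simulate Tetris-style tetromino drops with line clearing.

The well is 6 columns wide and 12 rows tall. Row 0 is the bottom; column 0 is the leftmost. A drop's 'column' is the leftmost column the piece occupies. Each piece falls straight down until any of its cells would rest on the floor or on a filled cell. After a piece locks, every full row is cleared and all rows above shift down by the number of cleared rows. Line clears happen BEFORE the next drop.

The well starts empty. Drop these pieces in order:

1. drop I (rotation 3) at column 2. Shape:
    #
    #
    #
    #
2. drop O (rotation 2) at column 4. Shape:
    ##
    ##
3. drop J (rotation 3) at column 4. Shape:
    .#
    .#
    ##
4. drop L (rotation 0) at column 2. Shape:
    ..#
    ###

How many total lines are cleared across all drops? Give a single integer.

Drop 1: I rot3 at col 2 lands with bottom-row=0; cleared 0 line(s) (total 0); column heights now [0 0 4 0 0 0], max=4
Drop 2: O rot2 at col 4 lands with bottom-row=0; cleared 0 line(s) (total 0); column heights now [0 0 4 0 2 2], max=4
Drop 3: J rot3 at col 4 lands with bottom-row=2; cleared 0 line(s) (total 0); column heights now [0 0 4 0 3 5], max=5
Drop 4: L rot0 at col 2 lands with bottom-row=4; cleared 0 line(s) (total 0); column heights now [0 0 5 5 6 5], max=6

Answer: 0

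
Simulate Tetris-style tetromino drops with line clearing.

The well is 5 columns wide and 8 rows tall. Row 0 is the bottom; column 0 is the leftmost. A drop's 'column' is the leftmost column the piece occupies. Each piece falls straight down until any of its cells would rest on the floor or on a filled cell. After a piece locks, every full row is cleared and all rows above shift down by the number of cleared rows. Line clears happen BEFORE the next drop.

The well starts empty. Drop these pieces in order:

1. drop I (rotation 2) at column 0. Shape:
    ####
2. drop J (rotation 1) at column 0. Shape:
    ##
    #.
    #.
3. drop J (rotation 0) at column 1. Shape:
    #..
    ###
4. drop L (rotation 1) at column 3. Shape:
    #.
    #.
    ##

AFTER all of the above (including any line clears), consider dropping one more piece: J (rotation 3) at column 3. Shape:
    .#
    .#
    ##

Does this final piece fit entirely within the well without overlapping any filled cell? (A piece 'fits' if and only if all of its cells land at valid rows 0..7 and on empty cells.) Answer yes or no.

Drop 1: I rot2 at col 0 lands with bottom-row=0; cleared 0 line(s) (total 0); column heights now [1 1 1 1 0], max=1
Drop 2: J rot1 at col 0 lands with bottom-row=1; cleared 0 line(s) (total 0); column heights now [4 4 1 1 0], max=4
Drop 3: J rot0 at col 1 lands with bottom-row=4; cleared 0 line(s) (total 0); column heights now [4 6 5 5 0], max=6
Drop 4: L rot1 at col 3 lands with bottom-row=5; cleared 0 line(s) (total 0); column heights now [4 6 5 8 6], max=8
Test piece J rot3 at col 3 (width 2): heights before test = [4 6 5 8 6]; fits = False

Answer: no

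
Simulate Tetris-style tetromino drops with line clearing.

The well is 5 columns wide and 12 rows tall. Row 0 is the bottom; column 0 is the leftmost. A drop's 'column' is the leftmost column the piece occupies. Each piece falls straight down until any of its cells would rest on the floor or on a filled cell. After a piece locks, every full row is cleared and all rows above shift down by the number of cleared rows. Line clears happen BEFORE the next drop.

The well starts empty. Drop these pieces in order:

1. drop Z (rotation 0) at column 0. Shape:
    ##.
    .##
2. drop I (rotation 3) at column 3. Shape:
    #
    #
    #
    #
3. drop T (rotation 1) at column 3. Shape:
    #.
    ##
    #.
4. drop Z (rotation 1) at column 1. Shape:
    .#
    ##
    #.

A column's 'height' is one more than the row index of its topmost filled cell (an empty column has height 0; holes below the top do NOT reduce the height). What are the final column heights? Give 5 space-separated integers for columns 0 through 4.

Drop 1: Z rot0 at col 0 lands with bottom-row=0; cleared 0 line(s) (total 0); column heights now [2 2 1 0 0], max=2
Drop 2: I rot3 at col 3 lands with bottom-row=0; cleared 0 line(s) (total 0); column heights now [2 2 1 4 0], max=4
Drop 3: T rot1 at col 3 lands with bottom-row=4; cleared 0 line(s) (total 0); column heights now [2 2 1 7 6], max=7
Drop 4: Z rot1 at col 1 lands with bottom-row=2; cleared 0 line(s) (total 0); column heights now [2 4 5 7 6], max=7

Answer: 2 4 5 7 6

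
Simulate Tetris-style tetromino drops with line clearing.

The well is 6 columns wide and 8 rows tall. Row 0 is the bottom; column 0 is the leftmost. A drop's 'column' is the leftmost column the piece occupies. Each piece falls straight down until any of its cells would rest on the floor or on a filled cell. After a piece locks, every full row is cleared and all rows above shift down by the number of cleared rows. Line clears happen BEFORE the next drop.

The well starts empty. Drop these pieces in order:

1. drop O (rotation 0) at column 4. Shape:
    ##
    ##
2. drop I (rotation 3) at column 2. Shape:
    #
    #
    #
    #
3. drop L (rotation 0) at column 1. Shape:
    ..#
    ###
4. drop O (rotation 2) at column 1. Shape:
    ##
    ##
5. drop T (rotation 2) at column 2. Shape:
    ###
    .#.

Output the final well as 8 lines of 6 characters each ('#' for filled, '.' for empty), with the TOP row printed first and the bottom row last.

Drop 1: O rot0 at col 4 lands with bottom-row=0; cleared 0 line(s) (total 0); column heights now [0 0 0 0 2 2], max=2
Drop 2: I rot3 at col 2 lands with bottom-row=0; cleared 0 line(s) (total 0); column heights now [0 0 4 0 2 2], max=4
Drop 3: L rot0 at col 1 lands with bottom-row=4; cleared 0 line(s) (total 0); column heights now [0 5 5 6 2 2], max=6
Drop 4: O rot2 at col 1 lands with bottom-row=5; cleared 0 line(s) (total 0); column heights now [0 7 7 6 2 2], max=7
Drop 5: T rot2 at col 2 lands with bottom-row=6; cleared 0 line(s) (total 0); column heights now [0 7 8 8 8 2], max=8

Answer: ..###.
.###..
.###..
.###..
..#...
..#...
..#.##
..#.##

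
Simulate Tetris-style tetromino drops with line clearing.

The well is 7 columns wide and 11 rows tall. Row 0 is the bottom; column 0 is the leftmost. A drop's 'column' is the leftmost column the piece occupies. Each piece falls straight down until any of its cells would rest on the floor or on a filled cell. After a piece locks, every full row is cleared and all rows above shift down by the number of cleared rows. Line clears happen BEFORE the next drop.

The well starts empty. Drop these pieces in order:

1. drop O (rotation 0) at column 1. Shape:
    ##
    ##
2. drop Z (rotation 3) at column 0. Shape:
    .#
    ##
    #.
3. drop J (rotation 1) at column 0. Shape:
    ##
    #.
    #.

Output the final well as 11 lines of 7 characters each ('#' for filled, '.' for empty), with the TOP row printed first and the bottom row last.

Drop 1: O rot0 at col 1 lands with bottom-row=0; cleared 0 line(s) (total 0); column heights now [0 2 2 0 0 0 0], max=2
Drop 2: Z rot3 at col 0 lands with bottom-row=1; cleared 0 line(s) (total 0); column heights now [3 4 2 0 0 0 0], max=4
Drop 3: J rot1 at col 0 lands with bottom-row=3; cleared 0 line(s) (total 0); column heights now [6 6 2 0 0 0 0], max=6

Answer: .......
.......
.......
.......
.......
##.....
#......
##.....
##.....
###....
.##....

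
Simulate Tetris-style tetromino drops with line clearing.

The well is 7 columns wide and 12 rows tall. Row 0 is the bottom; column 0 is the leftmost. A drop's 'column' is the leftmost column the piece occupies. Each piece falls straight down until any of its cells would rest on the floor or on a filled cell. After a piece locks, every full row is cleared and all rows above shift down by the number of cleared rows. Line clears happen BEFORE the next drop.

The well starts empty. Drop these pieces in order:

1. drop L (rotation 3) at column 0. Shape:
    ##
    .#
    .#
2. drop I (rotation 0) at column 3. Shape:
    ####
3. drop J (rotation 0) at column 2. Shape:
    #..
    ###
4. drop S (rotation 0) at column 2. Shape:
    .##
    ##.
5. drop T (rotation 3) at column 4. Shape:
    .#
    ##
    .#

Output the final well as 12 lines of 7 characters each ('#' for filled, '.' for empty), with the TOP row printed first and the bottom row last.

Answer: .......
.......
.......
.......
.......
.....#.
....##.
...###.
..##...
###....
.####..
.#.####

Derivation:
Drop 1: L rot3 at col 0 lands with bottom-row=0; cleared 0 line(s) (total 0); column heights now [3 3 0 0 0 0 0], max=3
Drop 2: I rot0 at col 3 lands with bottom-row=0; cleared 0 line(s) (total 0); column heights now [3 3 0 1 1 1 1], max=3
Drop 3: J rot0 at col 2 lands with bottom-row=1; cleared 0 line(s) (total 0); column heights now [3 3 3 2 2 1 1], max=3
Drop 4: S rot0 at col 2 lands with bottom-row=3; cleared 0 line(s) (total 0); column heights now [3 3 4 5 5 1 1], max=5
Drop 5: T rot3 at col 4 lands with bottom-row=4; cleared 0 line(s) (total 0); column heights now [3 3 4 5 6 7 1], max=7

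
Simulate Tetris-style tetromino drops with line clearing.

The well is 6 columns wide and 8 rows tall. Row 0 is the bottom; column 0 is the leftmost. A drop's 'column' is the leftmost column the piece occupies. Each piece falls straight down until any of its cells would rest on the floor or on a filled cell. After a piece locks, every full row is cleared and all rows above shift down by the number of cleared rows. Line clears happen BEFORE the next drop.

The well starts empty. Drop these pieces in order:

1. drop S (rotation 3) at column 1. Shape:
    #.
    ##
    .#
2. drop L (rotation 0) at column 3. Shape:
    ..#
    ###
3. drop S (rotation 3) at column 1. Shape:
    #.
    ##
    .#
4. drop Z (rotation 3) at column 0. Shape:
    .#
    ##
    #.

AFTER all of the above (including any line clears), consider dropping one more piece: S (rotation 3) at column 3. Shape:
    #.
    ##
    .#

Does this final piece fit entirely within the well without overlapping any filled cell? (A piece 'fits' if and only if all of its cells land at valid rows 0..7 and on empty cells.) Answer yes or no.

Answer: yes

Derivation:
Drop 1: S rot3 at col 1 lands with bottom-row=0; cleared 0 line(s) (total 0); column heights now [0 3 2 0 0 0], max=3
Drop 2: L rot0 at col 3 lands with bottom-row=0; cleared 0 line(s) (total 0); column heights now [0 3 2 1 1 2], max=3
Drop 3: S rot3 at col 1 lands with bottom-row=2; cleared 0 line(s) (total 0); column heights now [0 5 4 1 1 2], max=5
Drop 4: Z rot3 at col 0 lands with bottom-row=4; cleared 0 line(s) (total 0); column heights now [6 7 4 1 1 2], max=7
Test piece S rot3 at col 3 (width 2): heights before test = [6 7 4 1 1 2]; fits = True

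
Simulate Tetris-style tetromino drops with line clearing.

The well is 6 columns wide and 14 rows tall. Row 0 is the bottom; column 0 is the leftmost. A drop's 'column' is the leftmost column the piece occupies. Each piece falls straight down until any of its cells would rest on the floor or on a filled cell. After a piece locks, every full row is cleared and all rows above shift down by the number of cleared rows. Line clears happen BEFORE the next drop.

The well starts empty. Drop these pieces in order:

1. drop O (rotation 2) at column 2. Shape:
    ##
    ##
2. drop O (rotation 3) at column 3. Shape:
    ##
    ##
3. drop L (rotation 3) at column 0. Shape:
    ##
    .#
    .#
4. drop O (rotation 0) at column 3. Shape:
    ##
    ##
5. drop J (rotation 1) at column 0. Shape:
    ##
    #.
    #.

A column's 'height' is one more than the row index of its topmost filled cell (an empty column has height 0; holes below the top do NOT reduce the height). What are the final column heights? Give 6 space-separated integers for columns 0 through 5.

Answer: 6 6 2 6 6 0

Derivation:
Drop 1: O rot2 at col 2 lands with bottom-row=0; cleared 0 line(s) (total 0); column heights now [0 0 2 2 0 0], max=2
Drop 2: O rot3 at col 3 lands with bottom-row=2; cleared 0 line(s) (total 0); column heights now [0 0 2 4 4 0], max=4
Drop 3: L rot3 at col 0 lands with bottom-row=0; cleared 0 line(s) (total 0); column heights now [3 3 2 4 4 0], max=4
Drop 4: O rot0 at col 3 lands with bottom-row=4; cleared 0 line(s) (total 0); column heights now [3 3 2 6 6 0], max=6
Drop 5: J rot1 at col 0 lands with bottom-row=3; cleared 0 line(s) (total 0); column heights now [6 6 2 6 6 0], max=6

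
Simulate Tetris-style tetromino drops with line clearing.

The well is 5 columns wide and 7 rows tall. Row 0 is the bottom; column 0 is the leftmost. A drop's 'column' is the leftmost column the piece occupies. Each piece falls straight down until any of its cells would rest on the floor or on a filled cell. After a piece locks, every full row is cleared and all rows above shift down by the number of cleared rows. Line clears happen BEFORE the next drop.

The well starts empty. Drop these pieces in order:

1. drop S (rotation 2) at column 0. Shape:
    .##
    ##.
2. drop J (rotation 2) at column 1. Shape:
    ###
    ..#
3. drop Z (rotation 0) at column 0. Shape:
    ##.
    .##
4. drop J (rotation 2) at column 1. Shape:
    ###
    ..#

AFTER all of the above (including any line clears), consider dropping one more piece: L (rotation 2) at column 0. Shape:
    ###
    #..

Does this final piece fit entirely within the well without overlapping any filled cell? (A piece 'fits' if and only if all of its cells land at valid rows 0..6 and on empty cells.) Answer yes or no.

Drop 1: S rot2 at col 0 lands with bottom-row=0; cleared 0 line(s) (total 0); column heights now [1 2 2 0 0], max=2
Drop 2: J rot2 at col 1 lands with bottom-row=1; cleared 0 line(s) (total 0); column heights now [1 3 3 3 0], max=3
Drop 3: Z rot0 at col 0 lands with bottom-row=3; cleared 0 line(s) (total 0); column heights now [5 5 4 3 0], max=5
Drop 4: J rot2 at col 1 lands with bottom-row=4; cleared 0 line(s) (total 0); column heights now [5 6 6 6 0], max=6
Test piece L rot2 at col 0 (width 3): heights before test = [5 6 6 6 0]; fits = True

Answer: yes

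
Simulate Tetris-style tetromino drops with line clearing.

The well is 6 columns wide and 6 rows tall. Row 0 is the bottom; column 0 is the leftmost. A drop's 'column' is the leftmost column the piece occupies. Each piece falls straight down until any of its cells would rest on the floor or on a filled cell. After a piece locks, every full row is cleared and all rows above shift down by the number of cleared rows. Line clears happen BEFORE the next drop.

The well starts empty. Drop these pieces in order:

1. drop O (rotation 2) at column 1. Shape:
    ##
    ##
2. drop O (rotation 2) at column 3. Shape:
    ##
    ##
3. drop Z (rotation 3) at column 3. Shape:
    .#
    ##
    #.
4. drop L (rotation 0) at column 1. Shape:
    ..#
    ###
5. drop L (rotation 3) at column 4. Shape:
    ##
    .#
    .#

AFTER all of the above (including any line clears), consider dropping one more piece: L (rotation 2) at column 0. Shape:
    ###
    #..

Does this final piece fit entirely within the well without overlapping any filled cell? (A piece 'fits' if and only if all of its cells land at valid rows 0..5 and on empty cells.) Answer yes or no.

Answer: yes

Derivation:
Drop 1: O rot2 at col 1 lands with bottom-row=0; cleared 0 line(s) (total 0); column heights now [0 2 2 0 0 0], max=2
Drop 2: O rot2 at col 3 lands with bottom-row=0; cleared 0 line(s) (total 0); column heights now [0 2 2 2 2 0], max=2
Drop 3: Z rot3 at col 3 lands with bottom-row=2; cleared 0 line(s) (total 0); column heights now [0 2 2 4 5 0], max=5
Drop 4: L rot0 at col 1 lands with bottom-row=4; cleared 0 line(s) (total 0); column heights now [0 5 5 6 5 0], max=6
Drop 5: L rot3 at col 4 lands with bottom-row=3; cleared 0 line(s) (total 0); column heights now [0 5 5 6 6 6], max=6
Test piece L rot2 at col 0 (width 3): heights before test = [0 5 5 6 6 6]; fits = True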